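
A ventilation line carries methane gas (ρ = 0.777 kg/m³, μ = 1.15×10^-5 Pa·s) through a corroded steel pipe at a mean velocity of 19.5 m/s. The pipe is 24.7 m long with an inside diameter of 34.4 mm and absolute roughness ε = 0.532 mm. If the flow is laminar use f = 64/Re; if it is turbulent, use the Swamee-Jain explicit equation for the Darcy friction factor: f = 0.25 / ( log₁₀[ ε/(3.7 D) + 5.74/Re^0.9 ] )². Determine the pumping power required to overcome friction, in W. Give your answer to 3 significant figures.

Reynolds number Re = ρVD/μ = 0.777 · 19.5 · 0.0344 / 1.15e-05 = 4.532e+04.
Re > 4000 → turbulent. Relative roughness ε/D = 0.000532/0.0344 = 0.0155. Swamee-Jain: f = 0.25/(log₁₀[0.0155/3.7 + 5.74/4.532e+04^0.9])² = 0.25/(log₁₀[0.00418 + 0.00037])² = 0.25/(-2.342)² = 0.04558.
Darcy-Weisbach: ΔP = f(L/D)(ρV²/2) = 0.04558·(24.7/0.0344)·(0.777·19.5²/2) = 0.04558·718·147.7 = 4835 Pa.
Q = V·A = 19.5·0.0009294 = 0.01812 m³/s.
Pumping power P = QΔP = 0.01812·4835 = 87.62 W = 87.6 W.

P ≈ 87.6 W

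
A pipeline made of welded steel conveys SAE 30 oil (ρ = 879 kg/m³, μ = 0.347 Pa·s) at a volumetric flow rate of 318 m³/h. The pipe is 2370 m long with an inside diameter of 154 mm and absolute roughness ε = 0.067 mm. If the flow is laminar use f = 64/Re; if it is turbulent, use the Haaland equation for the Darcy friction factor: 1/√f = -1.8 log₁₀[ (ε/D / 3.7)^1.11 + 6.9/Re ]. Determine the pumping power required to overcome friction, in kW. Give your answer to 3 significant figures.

P ≈ 465 kW

Q = 318 m³/h = 318/3600 = 0.08833 m³/s.
Cross-sectional area A = πD²/4 = π(0.154)²/4 = 0.01863 m²; mean velocity V = Q/A = 0.08833/0.01863 = 4.742 m/s.
Reynolds number Re = ρVD/μ = 879 · 4.742 · 0.154 / 0.347 = 1850.
Re < 2300 → laminar flow, so f = 64/Re = 64/1850 = 0.03459 (the turbulent correlation is not needed).
Darcy-Weisbach: ΔP = f(L/D)(ρV²/2) = 0.03459·(2370/0.154)·(879·4.742²/2) = 0.03459·1.539e+04·9884 = 5.262e+06 Pa.
Pumping power P = QΔP = 0.08833·5.262e+06 = 464800 W = 465 kW.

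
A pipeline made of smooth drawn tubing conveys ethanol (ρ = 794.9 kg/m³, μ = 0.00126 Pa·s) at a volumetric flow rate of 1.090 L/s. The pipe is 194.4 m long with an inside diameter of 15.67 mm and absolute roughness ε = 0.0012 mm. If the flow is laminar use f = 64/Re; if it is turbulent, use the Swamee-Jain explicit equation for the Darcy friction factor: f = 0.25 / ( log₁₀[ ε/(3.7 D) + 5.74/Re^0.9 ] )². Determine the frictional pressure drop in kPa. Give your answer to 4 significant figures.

ΔP ≈ 3242 kPa

Q = 1.090 L/s = 1.090/1000 = 0.00109 m³/s.
Cross-sectional area A = πD²/4 = π(0.01567)²/4 = 0.0001929 m²; mean velocity V = Q/A = 0.00109/0.0001929 = 5.652 m/s.
Reynolds number Re = ρVD/μ = 794.9 · 5.652 · 0.01567 / 0.00126 = 5.587e+04.
Re > 4000 → turbulent. Relative roughness ε/D = 1.2e-06/0.01567 = 7.66e-05. Swamee-Jain: f = 0.25/(log₁₀[7.66e-05/3.7 + 5.74/5.587e+04^0.9])² = 0.25/(log₁₀[2.07e-05 + 0.000306])² = 0.25/(-3.485)² = 0.02058.
Darcy-Weisbach: ΔP = f(L/D)(ρV²/2) = 0.02058·(194.4/0.01567)·(794.9·5.652²/2) = 0.02058·1.241e+04·1.27e+04 = 3.242e+06 Pa.
ΔP = 3.242e+06 Pa = 3242 kPa.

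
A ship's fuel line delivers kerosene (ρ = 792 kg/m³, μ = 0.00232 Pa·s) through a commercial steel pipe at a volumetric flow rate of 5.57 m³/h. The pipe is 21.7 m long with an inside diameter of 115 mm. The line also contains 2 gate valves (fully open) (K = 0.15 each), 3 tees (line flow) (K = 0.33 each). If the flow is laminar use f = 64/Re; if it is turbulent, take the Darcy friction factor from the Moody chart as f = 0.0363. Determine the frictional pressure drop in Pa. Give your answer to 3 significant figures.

ΔP ≈ 71.5 Pa

Q = 5.57 m³/h = 5.57/3600 = 0.001547 m³/s.
Cross-sectional area A = πD²/4 = π(0.115)²/4 = 0.01039 m²; mean velocity V = Q/A = 0.001547/0.01039 = 0.149 m/s.
Reynolds number Re = ρVD/μ = 792 · 0.149 · 0.115 / 0.00232 = 5848.
Re > 4000 → turbulent; use the Moody-chart value f = 0.0363.
Total minor-loss coefficient ΣK = 2·0.15 + 3·0.33 = 1.29.
ΔP = [f·L/D + ΣK]·(ρV²/2) = [0.0363·21.7/0.115 + 1.29]·(792·0.149²/2) = [6.85 + 1.29]·8.787 = 71.52 Pa.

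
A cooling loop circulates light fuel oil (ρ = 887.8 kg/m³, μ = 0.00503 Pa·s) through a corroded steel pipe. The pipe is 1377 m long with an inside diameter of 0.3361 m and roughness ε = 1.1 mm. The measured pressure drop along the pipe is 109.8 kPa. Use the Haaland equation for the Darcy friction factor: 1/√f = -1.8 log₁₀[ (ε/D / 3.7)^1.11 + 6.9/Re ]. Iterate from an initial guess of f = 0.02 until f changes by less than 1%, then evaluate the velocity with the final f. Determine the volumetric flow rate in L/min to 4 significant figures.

Q ≈ 7798 L/min

Rearranging Darcy-Weisbach: V = √(2·ΔP·D/(f·L·ρ)). With ε/D = 0.0011/0.3361 = 0.00327, iterate starting from f = 0.02:
  f = 0.02 → V = √(2·1.098e+05·0.3361/(0.02·1377·887.8)) = 1.737 m/s; Re = ρVD/μ = 1.031e+05; f → 0.02795
  f = 0.02795 → V = 1.47 m/s; Re = 8.719e+04; f → 0.02813
Converged (Δf/f < 1%). With the final f = 0.02813: V = √(2·1.098e+05·0.3361/(0.02813·1377·887.8)) = 1.465 m/s.
Q = V·A = 1.465·(π/4·0.3361²) = 0.13 m³/s = 7798 L/min.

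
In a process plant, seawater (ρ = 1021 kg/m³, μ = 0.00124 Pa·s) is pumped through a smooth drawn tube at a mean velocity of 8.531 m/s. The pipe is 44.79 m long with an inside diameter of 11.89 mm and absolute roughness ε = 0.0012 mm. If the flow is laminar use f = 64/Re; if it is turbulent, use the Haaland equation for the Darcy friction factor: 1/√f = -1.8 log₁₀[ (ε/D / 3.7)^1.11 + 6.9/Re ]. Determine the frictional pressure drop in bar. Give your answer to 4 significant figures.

Reynolds number Re = ρVD/μ = 1021 · 8.531 · 0.01189 / 0.00124 = 8.352e+04.
Re > 4000 → turbulent. Relative roughness ε/D = 1.2e-06/0.01189 = 0.000101. Haaland: 1/√f = -1.8 log₁₀[(0.000101/3.7)^1.11 + 6.9/8.352e+04] = -1.8 log₁₀[8.58e-06 + 8.26e-05] = 7.272, so f = 0.01891.
Darcy-Weisbach: ΔP = f(L/D)(ρV²/2) = 0.01891·(44.79/0.01189)·(1021·8.531²/2) = 0.01891·3767·3.715e+04 = 2.647e+06 Pa.
ΔP = 2.647e+06 Pa = 26.47 bar.

ΔP ≈ 26.47 bar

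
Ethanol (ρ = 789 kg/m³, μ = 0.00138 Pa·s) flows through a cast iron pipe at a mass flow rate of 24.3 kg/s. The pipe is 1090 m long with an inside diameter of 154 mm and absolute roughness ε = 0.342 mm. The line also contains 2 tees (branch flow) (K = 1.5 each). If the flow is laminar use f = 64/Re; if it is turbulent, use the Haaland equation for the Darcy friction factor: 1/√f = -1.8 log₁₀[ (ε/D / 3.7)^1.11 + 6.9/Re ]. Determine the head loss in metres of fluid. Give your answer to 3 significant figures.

h_f ≈ 25.2 m

A = πD²/4 = π(0.154)²/4 = 0.01863 m²; mean velocity V = ṁ/(ρA) = 24.3/(789 · 0.01863) = 1.653 m/s.
Reynolds number Re = ρVD/μ = 789 · 1.653 · 0.154 / 0.00138 = 1.456e+05.
Re > 4000 → turbulent. Relative roughness ε/D = 0.000342/0.154 = 0.00222. Haaland: 1/√f = -1.8 log₁₀[(0.00222/3.7)^1.11 + 6.9/1.456e+05] = -1.8 log₁₀[0.000265 + 4.74e-05] = 6.309, so f = 0.02513.
Total minor-loss coefficient ΣK = 2·1.5 = 3.
ΔP = [f·L/D + ΣK]·(ρV²/2) = [0.02513·1090/0.154 + 3]·(789·1.653²/2) = [177.8 + 3]·1079 = 1.951e+05 Pa.
Head loss h_f = ΔP/(ρg) = 1.951e+05/(789·9.81) = 25.2 m.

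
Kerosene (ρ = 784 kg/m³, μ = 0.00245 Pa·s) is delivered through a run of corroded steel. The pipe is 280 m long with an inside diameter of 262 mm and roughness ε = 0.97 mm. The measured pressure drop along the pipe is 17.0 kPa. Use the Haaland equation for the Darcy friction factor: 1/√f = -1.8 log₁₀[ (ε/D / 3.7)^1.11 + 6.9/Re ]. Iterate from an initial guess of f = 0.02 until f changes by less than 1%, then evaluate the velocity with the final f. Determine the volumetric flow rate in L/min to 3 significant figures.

Q ≈ 3840 L/min

Rearranging Darcy-Weisbach: V = √(2·ΔP·D/(f·L·ρ)). With ε/D = 0.00097/0.262 = 0.0037, iterate starting from f = 0.02:
  f = 0.02 → V = √(2·1.7e+04·0.262/(0.02·280·784)) = 1.424 m/s; Re = ρVD/μ = 1.194e+05; f → 0.0287
  f = 0.0287 → V = 1.189 m/s; Re = 9.969e+04; f → 0.02887
Converged (Δf/f < 1%). With the final f = 0.02887: V = √(2·1.7e+04·0.262/(0.02887·280·784)) = 1.186 m/s.
Q = V·A = 1.186·(π/4·0.262²) = 0.06392 m³/s = 3840 L/min.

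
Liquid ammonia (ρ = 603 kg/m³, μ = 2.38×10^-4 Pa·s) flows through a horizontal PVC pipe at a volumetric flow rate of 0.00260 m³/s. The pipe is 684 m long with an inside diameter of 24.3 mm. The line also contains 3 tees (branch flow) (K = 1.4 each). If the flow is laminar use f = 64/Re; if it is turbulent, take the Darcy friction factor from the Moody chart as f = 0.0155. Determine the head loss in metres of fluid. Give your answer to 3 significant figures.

h_f ≈ 706 m

Cross-sectional area A = πD²/4 = π(0.0243)²/4 = 0.0004638 m²; mean velocity V = Q/A = 0.0026/0.0004638 = 5.606 m/s.
Reynolds number Re = ρVD/μ = 603 · 5.606 · 0.0243 / 0.000238 = 3.452e+05.
Re > 4000 → turbulent; use the Moody-chart value f = 0.0155.
Total minor-loss coefficient ΣK = 3·1.4 = 4.2.
ΔP = [f·L/D + ΣK]·(ρV²/2) = [0.0155·684/0.0243 + 4.2]·(603·5.606²/2) = [436.3 + 4.2]·9476 = 4.174e+06 Pa.
Head loss h_f = ΔP/(ρg) = 4.174e+06/(603·9.81) = 706 m.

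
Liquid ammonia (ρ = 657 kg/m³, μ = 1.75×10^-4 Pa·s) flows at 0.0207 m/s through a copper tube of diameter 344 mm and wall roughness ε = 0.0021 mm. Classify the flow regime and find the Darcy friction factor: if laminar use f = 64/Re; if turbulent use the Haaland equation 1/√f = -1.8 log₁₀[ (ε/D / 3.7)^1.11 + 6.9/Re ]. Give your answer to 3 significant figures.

f ≈ 0.0240

Re = ρVD/μ = 657·0.0207·0.344/0.000175 = 2.673e+04.
Re > 4000 → turbulent. ε/D = 2.1e-06/0.344 = 6.1e-06; Haaland: 1/√f = -1.8 log₁₀[3.81e-07 + 0.000258] = 6.458, so f = 0.02398.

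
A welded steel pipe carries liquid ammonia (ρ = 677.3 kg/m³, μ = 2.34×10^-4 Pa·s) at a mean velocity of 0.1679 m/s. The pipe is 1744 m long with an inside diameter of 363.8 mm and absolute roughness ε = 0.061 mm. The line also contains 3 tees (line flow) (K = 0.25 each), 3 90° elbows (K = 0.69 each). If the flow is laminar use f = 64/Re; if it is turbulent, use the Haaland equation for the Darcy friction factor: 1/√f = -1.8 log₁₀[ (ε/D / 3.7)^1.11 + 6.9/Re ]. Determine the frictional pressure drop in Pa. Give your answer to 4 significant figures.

ΔP ≈ 802.8 Pa

Reynolds number Re = ρVD/μ = 677.3 · 0.1679 · 0.3638 / 0.000234 = 1.768e+05.
Re > 4000 → turbulent. Relative roughness ε/D = 6.1e-05/0.3638 = 0.000168. Haaland: 1/√f = -1.8 log₁₀[(0.000168/3.7)^1.11 + 6.9/1.768e+05] = -1.8 log₁₀[1.51e-05 + 3.9e-05] = 7.68, so f = 0.01695.
Total minor-loss coefficient ΣK = 3·0.25 + 3·0.69 = 2.82.
ΔP = [f·L/D + ΣK]·(ρV²/2) = [0.01695·1744/0.3638 + 2.82]·(677.3·0.1679²/2) = [81.27 + 2.82]·9.547 = 802.8 Pa.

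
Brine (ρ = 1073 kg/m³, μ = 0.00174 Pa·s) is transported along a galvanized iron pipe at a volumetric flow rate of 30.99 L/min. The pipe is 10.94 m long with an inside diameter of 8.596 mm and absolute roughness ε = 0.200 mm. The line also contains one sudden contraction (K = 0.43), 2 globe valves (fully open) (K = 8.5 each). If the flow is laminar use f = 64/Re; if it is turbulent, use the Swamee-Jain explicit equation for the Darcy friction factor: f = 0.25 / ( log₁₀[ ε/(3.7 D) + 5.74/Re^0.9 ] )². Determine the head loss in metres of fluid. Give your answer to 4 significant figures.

h_f ≈ 341.3 m

Q = 30.99 L/min = 30.99/60000 = 0.0005165 m³/s.
Cross-sectional area A = πD²/4 = π(0.008596)²/4 = 5.803e-05 m²; mean velocity V = Q/A = 0.0005165/5.803e-05 = 8.9 m/s.
Reynolds number Re = ρVD/μ = 1073 · 8.9 · 0.008596 / 0.00174 = 4.718e+04.
Re > 4000 → turbulent. Relative roughness ε/D = 0.0002/0.008596 = 0.0233. Swamee-Jain: f = 0.25/(log₁₀[0.0233/3.7 + 5.74/4.718e+04^0.9])² = 0.25/(log₁₀[0.00629 + 0.000357])² = 0.25/(-2.177)² = 0.05273.
Total minor-loss coefficient ΣK = 1·0.43 + 2·8.5 = 17.4.
ΔP = [f·L/D + ΣK]·(ρV²/2) = [0.05273·10.94/0.008596 + 17.4]·(1073·8.9²/2) = [67.1 + 17.4]·4.25e+04 = 3.592e+06 Pa.
Head loss h_f = ΔP/(ρg) = 3.592e+06/(1073·9.81) = 341.3 m.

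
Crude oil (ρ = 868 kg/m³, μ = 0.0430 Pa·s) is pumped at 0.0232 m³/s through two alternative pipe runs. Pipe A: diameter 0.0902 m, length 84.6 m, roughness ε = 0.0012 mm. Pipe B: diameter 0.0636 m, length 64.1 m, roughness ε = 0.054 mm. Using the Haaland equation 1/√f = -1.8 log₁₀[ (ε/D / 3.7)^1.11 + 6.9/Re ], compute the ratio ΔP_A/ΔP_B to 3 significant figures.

Pipe A: V = Q/A = 0.0232/0.00639 = 3.631 m/s; Re = 6611; ε/D = 1.33e-05; Haaland → f = 0.03473; ΔP_A = f(L/D)(ρV²/2) = 1.864e+05 Pa.
Pipe B: V = Q/A = 0.0232/0.003177 = 7.303 m/s; Re = 9375; ε/D = 0.000849; Haaland → f = 0.03249; ΔP_B = f(L/D)(ρV²/2) = 7.578e+05 Pa.
ΔP_A/ΔP_B = 1.864e+05/7.578e+05 = 0.246.

ΔP_A/ΔP_B ≈ 0.246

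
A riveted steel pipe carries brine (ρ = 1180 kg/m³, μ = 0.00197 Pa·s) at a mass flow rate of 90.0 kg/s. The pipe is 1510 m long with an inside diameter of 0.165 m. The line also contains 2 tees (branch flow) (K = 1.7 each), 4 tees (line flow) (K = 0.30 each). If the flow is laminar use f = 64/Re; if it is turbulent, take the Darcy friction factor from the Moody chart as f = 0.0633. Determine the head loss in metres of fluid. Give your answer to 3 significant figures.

h_f ≈ 379 m

A = πD²/4 = π(0.165)²/4 = 0.02138 m²; mean velocity V = ṁ/(ρA) = 90/(1180 · 0.02138) = 3.567 m/s.
Reynolds number Re = ρVD/μ = 1180 · 3.567 · 0.165 / 0.00197 = 3.525e+05.
Re > 4000 → turbulent; use the Moody-chart value f = 0.0633.
Total minor-loss coefficient ΣK = 2·1.7 + 4·0.3 = 4.6.
ΔP = [f·L/D + ΣK]·(ρV²/2) = [0.0633·1510/0.165 + 4.6]·(1180·3.567²/2) = [579.3 + 4.6]·7507 = 4.383e+06 Pa.
Head loss h_f = ΔP/(ρg) = 4.383e+06/(1180·9.81) = 379 m.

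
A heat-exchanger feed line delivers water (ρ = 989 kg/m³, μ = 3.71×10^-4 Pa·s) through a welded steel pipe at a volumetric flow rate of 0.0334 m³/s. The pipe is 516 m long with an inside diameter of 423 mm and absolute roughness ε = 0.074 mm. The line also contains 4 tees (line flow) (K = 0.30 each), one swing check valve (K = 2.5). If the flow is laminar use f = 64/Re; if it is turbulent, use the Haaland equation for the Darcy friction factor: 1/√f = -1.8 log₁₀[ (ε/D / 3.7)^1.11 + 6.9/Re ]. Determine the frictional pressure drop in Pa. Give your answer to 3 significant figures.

Cross-sectional area A = πD²/4 = π(0.423)²/4 = 0.1405 m²; mean velocity V = Q/A = 0.0334/0.1405 = 0.2377 m/s.
Reynolds number Re = ρVD/μ = 989 · 0.2377 · 0.423 / 0.000371 = 2.68e+05.
Re > 4000 → turbulent. Relative roughness ε/D = 7.4e-05/0.423 = 0.000175. Haaland: 1/√f = -1.8 log₁₀[(0.000175/3.7)^1.11 + 6.9/2.68e+05] = -1.8 log₁₀[1.58e-05 + 2.57e-05] = 7.886, so f = 0.01608.
Total minor-loss coefficient ΣK = 4·0.3 + 1·2.5 = 3.7.
ΔP = [f·L/D + ΣK]·(ρV²/2) = [0.01608·516/0.423 + 3.7]·(989·0.2377²/2) = [19.61 + 3.7]·27.93 = 651.2 Pa.

ΔP ≈ 651 Pa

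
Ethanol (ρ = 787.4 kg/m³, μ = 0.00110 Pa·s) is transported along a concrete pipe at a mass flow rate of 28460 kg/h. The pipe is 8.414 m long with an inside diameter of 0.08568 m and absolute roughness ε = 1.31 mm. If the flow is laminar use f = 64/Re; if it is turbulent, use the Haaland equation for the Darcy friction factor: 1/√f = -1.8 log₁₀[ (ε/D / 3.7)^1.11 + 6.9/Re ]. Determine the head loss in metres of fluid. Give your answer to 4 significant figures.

h_f ≈ 0.6753 m

ṁ = 28460 kg/h = 28460/3600 = 7.906 kg/s.
A = πD²/4 = π(0.08568)²/4 = 0.005766 m²; mean velocity V = ṁ/(ρA) = 7.906/(787.4 · 0.005766) = 1.741 m/s.
Reynolds number Re = ρVD/μ = 787.4 · 1.741 · 0.08568 / 0.0011 = 1.068e+05.
Re > 4000 → turbulent. Relative roughness ε/D = 0.00131/0.08568 = 0.0153. Haaland: 1/√f = -1.8 log₁₀[(0.0153/3.7)^1.11 + 6.9/1.068e+05] = -1.8 log₁₀[0.00226 + 6.46e-05] = 4.741, so f = 0.04449.
Darcy-Weisbach: ΔP = f(L/D)(ρV²/2) = 0.04449·(8.414/0.08568)·(787.4·1.741²/2) = 0.04449·98.2·1194 = 5216 Pa.
Head loss h_f = ΔP/(ρg) = 5216/(787.4·9.81) = 0.6753 m.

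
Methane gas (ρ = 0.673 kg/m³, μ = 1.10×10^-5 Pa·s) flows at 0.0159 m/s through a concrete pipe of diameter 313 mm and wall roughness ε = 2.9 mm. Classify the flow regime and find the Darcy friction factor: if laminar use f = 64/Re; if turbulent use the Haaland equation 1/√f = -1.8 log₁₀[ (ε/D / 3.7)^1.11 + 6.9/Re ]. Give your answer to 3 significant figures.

Re = ρVD/μ = 0.673·0.0159·0.313/1.1e-05 = 304.5.
Re < 2300 → laminar, so f = 64/Re = 0.2102 (roughness is irrelevant in laminar flow).

f ≈ 0.210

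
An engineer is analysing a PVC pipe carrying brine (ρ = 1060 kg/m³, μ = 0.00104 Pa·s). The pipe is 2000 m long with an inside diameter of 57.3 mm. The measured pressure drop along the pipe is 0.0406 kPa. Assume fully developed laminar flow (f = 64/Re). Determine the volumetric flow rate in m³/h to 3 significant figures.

Q ≈ 0.0186 m³/h

For laminar flow, f = 64/Re with Re = ρVD/μ, so Darcy-Weisbach reduces to ΔP = 32μLV/D². Solving for V: V = ΔP·D²/(32μL) = 40.6·(0.0573)²/(32·0.00104·2000) = 0.002003 m/s.
Check: Re = ρVD/μ = 1060·0.002003·0.0573/0.00104 = 117 < 2300, so the laminar assumption holds.
Q = V·A = 0.002003·(π/4·0.0573²) = 5.164e-06 m³/s = 0.0186 m³/h.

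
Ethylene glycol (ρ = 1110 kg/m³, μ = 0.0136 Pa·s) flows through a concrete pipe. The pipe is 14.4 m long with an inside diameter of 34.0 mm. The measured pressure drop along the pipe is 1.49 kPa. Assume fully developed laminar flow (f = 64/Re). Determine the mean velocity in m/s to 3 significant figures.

V ≈ 0.275 m/s

For laminar flow, f = 64/Re with Re = ρVD/μ, so Darcy-Weisbach reduces to ΔP = 32μLV/D². Solving for V: V = ΔP·D²/(32μL) = 1490·(0.034)²/(32·0.0136·14.4) = 0.2748 m/s.
Check: Re = ρVD/μ = 1110·0.2748·0.034/0.0136 = 762.7 < 2300, so the laminar assumption holds.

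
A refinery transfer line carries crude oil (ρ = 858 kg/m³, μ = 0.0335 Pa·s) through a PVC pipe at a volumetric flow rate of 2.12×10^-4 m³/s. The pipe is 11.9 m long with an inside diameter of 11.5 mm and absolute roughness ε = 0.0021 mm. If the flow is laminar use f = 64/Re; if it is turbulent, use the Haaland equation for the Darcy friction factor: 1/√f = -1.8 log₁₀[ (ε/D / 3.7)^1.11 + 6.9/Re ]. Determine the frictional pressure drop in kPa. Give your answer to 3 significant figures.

ΔP ≈ 197 kPa

Cross-sectional area A = πD²/4 = π(0.0115)²/4 = 0.0001039 m²; mean velocity V = Q/A = 0.000212/0.0001039 = 2.041 m/s.
Reynolds number Re = ρVD/μ = 858 · 2.041 · 0.0115 / 0.0335 = 601.2.
Re < 2300 → laminar flow, so f = 64/Re = 64/601.2 = 0.1065 (the turbulent correlation is not needed).
Darcy-Weisbach: ΔP = f(L/D)(ρV²/2) = 0.1065·(11.9/0.0115)·(858·2.041²/2) = 0.1065·1035·1787 = 1.969e+05 Pa.
ΔP = 1.969e+05 Pa = 197 kPa.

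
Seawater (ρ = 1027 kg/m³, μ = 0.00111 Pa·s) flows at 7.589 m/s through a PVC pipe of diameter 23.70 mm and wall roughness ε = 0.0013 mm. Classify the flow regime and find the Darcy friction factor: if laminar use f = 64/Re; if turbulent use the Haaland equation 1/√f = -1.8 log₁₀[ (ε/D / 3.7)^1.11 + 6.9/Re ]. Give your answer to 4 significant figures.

Re = ρVD/μ = 1027·7.589·0.0237/0.00111 = 1.664e+05.
Re > 4000 → turbulent. ε/D = 1.3e-06/0.0237 = 5.49e-05; Haaland: 1/√f = -1.8 log₁₀[4.36e-06 + 4.15e-05] = 7.81, so f = 0.01639.

f ≈ 0.01639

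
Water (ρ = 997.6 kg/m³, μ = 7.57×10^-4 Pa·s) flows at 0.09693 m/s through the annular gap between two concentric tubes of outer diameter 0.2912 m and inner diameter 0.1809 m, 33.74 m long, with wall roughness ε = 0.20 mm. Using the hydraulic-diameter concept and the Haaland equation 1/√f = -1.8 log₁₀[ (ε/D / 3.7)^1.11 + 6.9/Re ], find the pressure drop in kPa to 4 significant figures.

Hydraulic diameter D_h = 4A/P = D_o - D_i = 0.2912 - 0.1809 = 0.1103 m.
Re = ρVD_h/μ = 997.6·0.09693·0.1103/0.000757 = 1.409e+04.
ε/D_h = 0.0002/0.1103 = 0.00181; Haaland gives 1/√f = -1.8 log₁₀[0.000212+0.00049] = 5.677, so f = 0.03103.
ΔP = f(L/D_h)(ρV²/2) = 0.03103·33.74/0.1103·4.686 = 44.48 Pa.
ΔP = 0.04448 kPa.

ΔP ≈ 0.04448 kPa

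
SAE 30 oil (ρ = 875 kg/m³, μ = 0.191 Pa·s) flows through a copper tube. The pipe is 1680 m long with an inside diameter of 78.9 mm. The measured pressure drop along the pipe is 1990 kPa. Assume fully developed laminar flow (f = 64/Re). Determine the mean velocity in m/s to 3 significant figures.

For laminar flow, f = 64/Re with Re = ρVD/μ, so Darcy-Weisbach reduces to ΔP = 32μLV/D². Solving for V: V = ΔP·D²/(32μL) = 1.99e+06·(0.0789)²/(32·0.191·1680) = 1.206 m/s.
Check: Re = ρVD/μ = 875·1.206·0.0789/0.191 = 436.1 < 2300, so the laminar assumption holds.

V ≈ 1.21 m/s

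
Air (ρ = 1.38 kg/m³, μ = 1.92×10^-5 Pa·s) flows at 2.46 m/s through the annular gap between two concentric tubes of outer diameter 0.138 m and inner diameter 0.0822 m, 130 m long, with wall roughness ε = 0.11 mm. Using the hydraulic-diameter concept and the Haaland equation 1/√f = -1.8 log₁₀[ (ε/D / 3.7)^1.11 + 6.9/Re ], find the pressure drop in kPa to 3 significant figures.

ΔP ≈ 0.327 kPa

Hydraulic diameter D_h = 4A/P = D_o - D_i = 0.138 - 0.0822 = 0.0558 m.
Re = ρVD_h/μ = 1.38·2.46·0.0558/1.92e-05 = 9866.
ε/D_h = 0.00011/0.0558 = 0.00197; Haaland gives 1/√f = -1.8 log₁₀[0.000233+0.000699] = 5.455, so f = 0.0336.
ΔP = f(L/D_h)(ρV²/2) = 0.0336·130/0.0558·4.176 = 326.9 Pa.
ΔP = 0.327 kPa.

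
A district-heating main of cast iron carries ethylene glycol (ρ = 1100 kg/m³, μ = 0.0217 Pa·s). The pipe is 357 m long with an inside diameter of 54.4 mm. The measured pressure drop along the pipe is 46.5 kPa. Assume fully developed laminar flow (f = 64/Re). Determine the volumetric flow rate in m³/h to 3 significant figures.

For laminar flow, f = 64/Re with Re = ρVD/μ, so Darcy-Weisbach reduces to ΔP = 32μLV/D². Solving for V: V = ΔP·D²/(32μL) = 4.65e+04·(0.0544)²/(32·0.0217·357) = 0.5551 m/s.
Check: Re = ρVD/μ = 1100·0.5551·0.0544/0.0217 = 1531 < 2300, so the laminar assumption holds.
Q = V·A = 0.5551·(π/4·0.0544²) = 0.00129 m³/s = 4.64 m³/h.

Q ≈ 4.64 m³/h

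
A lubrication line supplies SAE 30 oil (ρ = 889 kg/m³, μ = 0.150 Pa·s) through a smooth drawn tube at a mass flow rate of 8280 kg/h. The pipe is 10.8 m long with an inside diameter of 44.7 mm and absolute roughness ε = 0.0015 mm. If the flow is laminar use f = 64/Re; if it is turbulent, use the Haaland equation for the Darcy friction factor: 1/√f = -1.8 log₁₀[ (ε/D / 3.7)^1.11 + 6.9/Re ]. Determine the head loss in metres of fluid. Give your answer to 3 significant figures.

ṁ = 8280 kg/h = 8280/3600 = 2.3 kg/s.
A = πD²/4 = π(0.0447)²/4 = 0.001569 m²; mean velocity V = ṁ/(ρA) = 2.3/(889 · 0.001569) = 1.649 m/s.
Reynolds number Re = ρVD/μ = 889 · 1.649 · 0.0447 / 0.15 = 436.8.
Re < 2300 → laminar flow, so f = 64/Re = 64/436.8 = 0.1465 (the turbulent correlation is not needed).
Darcy-Weisbach: ΔP = f(L/D)(ρV²/2) = 0.1465·(10.8/0.0447)·(889·1.649²/2) = 0.1465·241.6·1208 = 4.277e+04 Pa.
Head loss h_f = ΔP/(ρg) = 4.277e+04/(889·9.81) = 4.90 m.

h_f ≈ 4.90 m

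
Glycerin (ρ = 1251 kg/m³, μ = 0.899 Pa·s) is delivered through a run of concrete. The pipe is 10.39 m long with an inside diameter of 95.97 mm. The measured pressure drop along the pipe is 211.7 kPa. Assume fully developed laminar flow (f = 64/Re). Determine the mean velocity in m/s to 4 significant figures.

For laminar flow, f = 64/Re with Re = ρVD/μ, so Darcy-Weisbach reduces to ΔP = 32μLV/D². Solving for V: V = ΔP·D²/(32μL) = 2.117e+05·(0.09597)²/(32·0.899·10.39) = 6.523 m/s.
Check: Re = ρVD/μ = 1251·6.523·0.09597/0.899 = 871.2 < 2300, so the laminar assumption holds.

V ≈ 6.523 m/s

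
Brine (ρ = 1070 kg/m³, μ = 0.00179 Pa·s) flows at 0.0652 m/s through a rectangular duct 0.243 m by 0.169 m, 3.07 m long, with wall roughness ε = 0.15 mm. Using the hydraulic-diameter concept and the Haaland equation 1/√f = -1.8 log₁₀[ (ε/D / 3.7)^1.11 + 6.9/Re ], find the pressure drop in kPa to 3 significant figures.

Hydraulic diameter D_h = 4A/P = 4·(0.243·0.169)/(2·(0.243+0.169)) = 0.1643/0.824 = 0.1994 m.
Re = ρVD_h/μ = 1070·0.0652·0.1994/0.00179 = 7770.
ε/D_h = 0.00015/0.1994 = 0.000752; Haaland gives 1/√f = -1.8 log₁₀[7.98e-05+0.000888] = 5.426, so f = 0.03397.
ΔP = f(L/D_h)(ρV²/2) = 0.03397·3.07/0.1994·2.274 = 1.19 Pa.
ΔP = 0.00119 kPa.

ΔP ≈ 0.00119 kPa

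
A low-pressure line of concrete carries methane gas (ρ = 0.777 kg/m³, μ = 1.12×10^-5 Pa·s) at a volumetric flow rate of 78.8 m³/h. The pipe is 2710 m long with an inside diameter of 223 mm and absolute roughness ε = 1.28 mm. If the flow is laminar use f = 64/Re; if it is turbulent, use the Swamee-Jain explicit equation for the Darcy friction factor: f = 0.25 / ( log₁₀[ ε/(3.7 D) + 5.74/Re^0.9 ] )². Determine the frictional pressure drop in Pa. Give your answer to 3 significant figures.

Q = 78.8 m³/h = 78.8/3600 = 0.02189 m³/s.
Cross-sectional area A = πD²/4 = π(0.223)²/4 = 0.03906 m²; mean velocity V = Q/A = 0.02189/0.03906 = 0.5604 m/s.
Reynolds number Re = ρVD/μ = 0.777 · 0.5604 · 0.223 / 1.12e-05 = 8670.
Re > 4000 → turbulent. Relative roughness ε/D = 0.00128/0.223 = 0.00574. Swamee-Jain: f = 0.25/(log₁₀[0.00574/3.7 + 5.74/8670^0.9])² = 0.25/(log₁₀[0.00155 + 0.00164])² = 0.25/(-2.496)² = 0.04012.
Darcy-Weisbach: ΔP = f(L/D)(ρV²/2) = 0.04012·(2710/0.223)·(0.777·0.5604²/2) = 0.04012·1.215e+04·0.122 = 59.5 Pa.

ΔP ≈ 59.5 Pa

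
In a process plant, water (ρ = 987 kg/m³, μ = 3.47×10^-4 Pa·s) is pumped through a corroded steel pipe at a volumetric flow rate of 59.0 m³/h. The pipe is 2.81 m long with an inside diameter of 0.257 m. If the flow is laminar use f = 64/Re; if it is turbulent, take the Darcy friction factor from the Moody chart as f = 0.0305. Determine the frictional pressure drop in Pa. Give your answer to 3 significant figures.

Q = 59.0 m³/h = 59.0/3600 = 0.01639 m³/s.
Cross-sectional area A = πD²/4 = π(0.257)²/4 = 0.05187 m²; mean velocity V = Q/A = 0.01639/0.05187 = 0.3159 m/s.
Reynolds number Re = ρVD/μ = 987 · 0.3159 · 0.257 / 0.000347 = 2.309e+05.
Re > 4000 → turbulent; use the Moody-chart value f = 0.0305.
Darcy-Weisbach: ΔP = f(L/D)(ρV²/2) = 0.0305·(2.81/0.257)·(987·0.3159²/2) = 0.0305·10.93·49.26 = 16.43 Pa.

ΔP ≈ 16.4 Pa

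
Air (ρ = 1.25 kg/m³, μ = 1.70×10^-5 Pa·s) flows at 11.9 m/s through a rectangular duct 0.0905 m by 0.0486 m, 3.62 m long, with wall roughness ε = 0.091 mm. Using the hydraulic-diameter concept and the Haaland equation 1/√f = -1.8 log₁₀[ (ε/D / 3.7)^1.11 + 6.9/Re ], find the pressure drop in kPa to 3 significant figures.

ΔP ≈ 0.125 kPa

Hydraulic diameter D_h = 4A/P = 4·(0.0905·0.0486)/(2·(0.0905+0.0486)) = 0.01759/0.2782 = 0.06324 m.
Re = ρVD_h/μ = 1.25·11.9·0.06324/1.7e-05 = 5.533e+04.
ε/D_h = 9.1e-05/0.06324 = 0.00144; Haaland gives 1/√f = -1.8 log₁₀[0.000164+0.000125] = 6.371, so f = 0.02463.
ΔP = f(L/D_h)(ρV²/2) = 0.02463·3.62/0.06324·88.51 = 124.8 Pa.
ΔP = 0.125 kPa.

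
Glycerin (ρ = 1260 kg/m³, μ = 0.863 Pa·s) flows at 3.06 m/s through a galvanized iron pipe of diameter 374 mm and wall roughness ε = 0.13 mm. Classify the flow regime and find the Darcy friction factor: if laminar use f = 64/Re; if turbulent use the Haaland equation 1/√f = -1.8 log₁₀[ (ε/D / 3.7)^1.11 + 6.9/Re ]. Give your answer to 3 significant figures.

f ≈ 0.0383

Re = ρVD/μ = 1260·3.06·0.374/0.863 = 1671.
Re < 2300 → laminar, so f = 64/Re = 0.0383 (roughness is irrelevant in laminar flow).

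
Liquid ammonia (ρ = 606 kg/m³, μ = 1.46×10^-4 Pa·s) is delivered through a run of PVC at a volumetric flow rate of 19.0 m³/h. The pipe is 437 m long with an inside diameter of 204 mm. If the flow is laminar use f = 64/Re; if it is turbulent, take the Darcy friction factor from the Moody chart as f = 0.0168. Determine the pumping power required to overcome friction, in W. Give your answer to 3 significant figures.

Q = 19.0 m³/h = 19.0/3600 = 0.005278 m³/s.
Cross-sectional area A = πD²/4 = π(0.204)²/4 = 0.03269 m²; mean velocity V = Q/A = 0.005278/0.03269 = 0.1615 m/s.
Reynolds number Re = ρVD/μ = 606 · 0.1615 · 0.204 / 0.000146 = 1.367e+05.
Re > 4000 → turbulent; use the Moody-chart value f = 0.0168.
Darcy-Weisbach: ΔP = f(L/D)(ρV²/2) = 0.0168·(437/0.204)·(606·0.1615²/2) = 0.0168·2142·7.9 = 284.3 Pa.
Pumping power P = QΔP = 0.005278·284.3 = 1.501 W = 1.50 W.

P ≈ 1.50 W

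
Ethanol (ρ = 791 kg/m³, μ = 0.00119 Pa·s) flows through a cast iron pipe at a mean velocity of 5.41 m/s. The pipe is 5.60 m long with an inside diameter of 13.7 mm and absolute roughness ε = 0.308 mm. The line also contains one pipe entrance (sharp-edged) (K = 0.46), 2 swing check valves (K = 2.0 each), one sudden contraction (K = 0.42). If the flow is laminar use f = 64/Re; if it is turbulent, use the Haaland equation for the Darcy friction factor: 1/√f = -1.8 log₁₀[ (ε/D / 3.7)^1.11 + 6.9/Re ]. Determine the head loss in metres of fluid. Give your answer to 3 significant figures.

h_f ≈ 38.8 m

Reynolds number Re = ρVD/μ = 791 · 5.41 · 0.0137 / 0.00119 = 4.927e+04.
Re > 4000 → turbulent. Relative roughness ε/D = 0.000308/0.0137 = 0.0225. Haaland: 1/√f = -1.8 log₁₀[(0.0225/3.7)^1.11 + 6.9/4.927e+04] = -1.8 log₁₀[0.00347 + 0.00014] = 4.397, so f = 0.05172.
Total minor-loss coefficient ΣK = 1·0.46 + 2·2 + 1·0.42 = 4.88.
ΔP = [f·L/D + ΣK]·(ρV²/2) = [0.05172·5.6/0.0137 + 4.88]·(791·5.41²/2) = [21.14 + 4.88]·1.158e+04 = 3.012e+05 Pa.
Head loss h_f = ΔP/(ρg) = 3.012e+05/(791·9.81) = 38.8 m.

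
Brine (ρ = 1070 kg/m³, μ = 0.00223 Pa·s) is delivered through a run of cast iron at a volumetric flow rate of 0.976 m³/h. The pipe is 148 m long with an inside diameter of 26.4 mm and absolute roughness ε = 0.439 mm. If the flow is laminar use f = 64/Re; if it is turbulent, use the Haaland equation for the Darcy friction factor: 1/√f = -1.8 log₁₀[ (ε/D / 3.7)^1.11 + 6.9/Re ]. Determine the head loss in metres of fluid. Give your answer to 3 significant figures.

Q = 0.976 m³/h = 0.976/3600 = 0.0002711 m³/s.
Cross-sectional area A = πD²/4 = π(0.0264)²/4 = 0.0005474 m²; mean velocity V = Q/A = 0.0002711/0.0005474 = 0.4953 m/s.
Reynolds number Re = ρVD/μ = 1070 · 0.4953 · 0.0264 / 0.00223 = 6274.
Re > 4000 → turbulent. Relative roughness ε/D = 0.000439/0.0264 = 0.0166. Haaland: 1/√f = -1.8 log₁₀[(0.0166/3.7)^1.11 + 6.9/6274] = -1.8 log₁₀[0.00248 + 0.0011] = 4.403, so f = 0.05158.
Darcy-Weisbach: ΔP = f(L/D)(ρV²/2) = 0.05158·(148/0.0264)·(1070·0.4953²/2) = 0.05158·5606·131.2 = 3.795e+04 Pa.
Head loss h_f = ΔP/(ρg) = 3.795e+04/(1070·9.81) = 3.62 m.

h_f ≈ 3.62 m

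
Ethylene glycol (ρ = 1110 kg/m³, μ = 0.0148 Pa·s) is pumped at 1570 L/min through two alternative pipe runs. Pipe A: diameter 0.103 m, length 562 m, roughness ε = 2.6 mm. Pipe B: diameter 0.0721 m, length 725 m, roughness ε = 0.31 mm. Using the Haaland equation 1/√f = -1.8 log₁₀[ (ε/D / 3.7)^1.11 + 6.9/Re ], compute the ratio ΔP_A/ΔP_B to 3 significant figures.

ΔP_A/ΔP_B ≈ 0.226

Pipe A: V = Q/A = 0.02617/0.008332 = 3.14 m/s; Re = 2.426e+04; ε/D = 0.0252; Haaland → f = 0.05476; ΔP_A = f(L/D)(ρV²/2) = 1.635e+06 Pa.
Pipe B: V = Q/A = 0.02617/0.004083 = 6.409 m/s; Re = 3.466e+04; ε/D = 0.0043; Haaland → f = 0.03163; ΔP_B = f(L/D)(ρV²/2) = 7.25e+06 Pa.
ΔP_A/ΔP_B = 1.635e+06/7.25e+06 = 0.226.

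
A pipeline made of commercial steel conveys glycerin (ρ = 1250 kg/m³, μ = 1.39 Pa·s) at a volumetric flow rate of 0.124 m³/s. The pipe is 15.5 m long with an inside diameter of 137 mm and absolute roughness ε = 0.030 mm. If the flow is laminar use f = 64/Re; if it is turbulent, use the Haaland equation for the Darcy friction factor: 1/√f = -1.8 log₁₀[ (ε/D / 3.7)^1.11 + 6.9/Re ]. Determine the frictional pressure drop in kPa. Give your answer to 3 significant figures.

ΔP ≈ 309 kPa

Cross-sectional area A = πD²/4 = π(0.137)²/4 = 0.01474 m²; mean velocity V = Q/A = 0.124/0.01474 = 8.412 m/s.
Reynolds number Re = ρVD/μ = 1250 · 8.412 · 0.137 / 1.39 = 1036.
Re < 2300 → laminar flow, so f = 64/Re = 64/1036 = 0.06176 (the turbulent correlation is not needed).
Darcy-Weisbach: ΔP = f(L/D)(ρV²/2) = 0.06176·(15.5/0.137)·(1250·8.412²/2) = 0.06176·113.1·4.422e+04 = 3.09e+05 Pa.
ΔP = 3.09e+05 Pa = 309 kPa.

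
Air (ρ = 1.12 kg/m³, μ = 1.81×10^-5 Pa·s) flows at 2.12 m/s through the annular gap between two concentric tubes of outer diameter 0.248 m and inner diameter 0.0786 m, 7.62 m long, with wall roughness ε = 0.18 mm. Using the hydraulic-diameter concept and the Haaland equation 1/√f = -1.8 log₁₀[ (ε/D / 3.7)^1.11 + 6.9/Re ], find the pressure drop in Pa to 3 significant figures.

Hydraulic diameter D_h = 4A/P = D_o - D_i = 0.248 - 0.0786 = 0.1694 m.
Re = ρVD_h/μ = 1.12·2.12·0.1694/1.81e-05 = 2.222e+04.
ε/D_h = 0.00018/0.1694 = 0.00106; Haaland gives 1/√f = -1.8 log₁₀[0.000117+0.00031] = 6.064, so f = 0.02719.
ΔP = f(L/D_h)(ρV²/2) = 0.02719·7.62/0.1694·2.517 = 3.079 Pa.

ΔP ≈ 3.08 Pa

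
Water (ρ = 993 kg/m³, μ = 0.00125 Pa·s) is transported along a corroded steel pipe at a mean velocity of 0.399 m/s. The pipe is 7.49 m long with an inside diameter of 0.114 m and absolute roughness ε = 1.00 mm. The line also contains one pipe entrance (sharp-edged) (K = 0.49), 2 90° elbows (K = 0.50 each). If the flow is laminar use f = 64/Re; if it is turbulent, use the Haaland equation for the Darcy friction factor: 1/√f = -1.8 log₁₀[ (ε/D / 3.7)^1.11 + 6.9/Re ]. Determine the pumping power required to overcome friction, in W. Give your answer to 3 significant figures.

Reynolds number Re = ρVD/μ = 993 · 0.399 · 0.114 / 0.00125 = 3.613e+04.
Re > 4000 → turbulent. Relative roughness ε/D = 0.001/0.114 = 0.00877. Haaland: 1/√f = -1.8 log₁₀[(0.00877/3.7)^1.11 + 6.9/3.613e+04] = -1.8 log₁₀[0.00122 + 0.000191] = 5.131, so f = 0.03798.
Total minor-loss coefficient ΣK = 1·0.49 + 2·0.5 = 1.49.
ΔP = [f·L/D + ΣK]·(ρV²/2) = [0.03798·7.49/0.114 + 1.49]·(993·0.399²/2) = [2.495 + 1.49]·79.04 = 315 Pa.
Q = V·A = 0.399·0.01021 = 0.004073 m³/s.
Pumping power P = QΔP = 0.004073·315 = 1.283 W = 1.28 W.

P ≈ 1.28 W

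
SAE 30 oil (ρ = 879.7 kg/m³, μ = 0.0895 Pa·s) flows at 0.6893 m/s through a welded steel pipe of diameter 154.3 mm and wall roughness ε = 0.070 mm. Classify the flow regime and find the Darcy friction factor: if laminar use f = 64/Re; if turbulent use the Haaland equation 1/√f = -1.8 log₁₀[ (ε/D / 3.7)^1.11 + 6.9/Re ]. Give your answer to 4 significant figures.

f ≈ 0.06122

Re = ρVD/μ = 879.7·0.6893·0.1543/0.0895 = 1045.
Re < 2300 → laminar, so f = 64/Re = 0.06122 (roughness is irrelevant in laminar flow).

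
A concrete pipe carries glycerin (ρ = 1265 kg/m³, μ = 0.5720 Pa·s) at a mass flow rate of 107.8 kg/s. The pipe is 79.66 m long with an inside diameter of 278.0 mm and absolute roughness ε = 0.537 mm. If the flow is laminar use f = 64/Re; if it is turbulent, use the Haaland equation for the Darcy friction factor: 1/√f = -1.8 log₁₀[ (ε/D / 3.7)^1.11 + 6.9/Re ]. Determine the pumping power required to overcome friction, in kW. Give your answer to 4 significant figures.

A = πD²/4 = π(0.278)²/4 = 0.0607 m²; mean velocity V = ṁ/(ρA) = 107.8/(1265 · 0.0607) = 1.404 m/s.
Reynolds number Re = ρVD/μ = 1265 · 1.404 · 0.278 / 0.572 = 863.2.
Re < 2300 → laminar flow, so f = 64/Re = 64/863.2 = 0.07415 (the turbulent correlation is not needed).
Darcy-Weisbach: ΔP = f(L/D)(ρV²/2) = 0.07415·(79.66/0.278)·(1265·1.404²/2) = 0.07415·286.5·1247 = 2.649e+04 Pa.
Q = ṁ/ρ = 107.8/1265 = 0.08522 m³/s.
Pumping power P = QΔP = 0.08522·2.649e+04 = 2257.2 W = 2.257 kW.

P ≈ 2.257 kW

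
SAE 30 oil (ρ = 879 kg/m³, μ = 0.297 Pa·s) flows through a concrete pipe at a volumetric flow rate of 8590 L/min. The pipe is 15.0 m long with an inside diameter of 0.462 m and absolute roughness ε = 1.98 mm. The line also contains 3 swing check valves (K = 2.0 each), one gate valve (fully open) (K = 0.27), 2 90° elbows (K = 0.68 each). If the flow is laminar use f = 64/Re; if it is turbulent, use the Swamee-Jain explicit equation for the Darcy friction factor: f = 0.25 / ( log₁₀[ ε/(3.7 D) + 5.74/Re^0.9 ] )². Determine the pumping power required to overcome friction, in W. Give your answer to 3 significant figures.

Q = 8590 L/min = 8590/60000 = 0.1432 m³/s.
Cross-sectional area A = πD²/4 = π(0.462)²/4 = 0.1676 m²; mean velocity V = Q/A = 0.1432/0.1676 = 0.854 m/s.
Reynolds number Re = ρVD/μ = 879 · 0.854 · 0.462 / 0.297 = 1168.
Re < 2300 → laminar flow, so f = 64/Re = 64/1168 = 0.05481 (the turbulent correlation is not needed).
Total minor-loss coefficient ΣK = 3·2 + 1·0.27 + 2·0.68 = 7.63.
ΔP = [f·L/D + ΣK]·(ρV²/2) = [0.05481·15/0.462 + 7.63]·(879·0.854²/2) = [1.779 + 7.63]·320.5 = 3016 Pa.
Pumping power P = QΔP = 0.1432·3016 = 431.8 W = 432 W.

P ≈ 432 W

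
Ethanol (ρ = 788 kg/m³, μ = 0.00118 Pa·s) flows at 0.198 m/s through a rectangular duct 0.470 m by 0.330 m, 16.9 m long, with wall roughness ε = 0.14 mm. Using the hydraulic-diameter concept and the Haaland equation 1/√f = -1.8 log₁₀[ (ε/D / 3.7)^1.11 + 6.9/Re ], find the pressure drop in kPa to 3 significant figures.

Hydraulic diameter D_h = 4A/P = 4·(0.47·0.33)/(2·(0.47+0.33)) = 0.6204/1.6 = 0.3877 m.
Re = ρVD_h/μ = 788·0.198·0.3877/0.00118 = 5.127e+04.
ε/D_h = 0.00014/0.3877 = 0.000361; Haaland gives 1/√f = -1.8 log₁₀[3.53e-05+0.000135] = 6.786, so f = 0.02172.
ΔP = f(L/D_h)(ρV²/2) = 0.02172·16.9/0.3877·15.45 = 14.62 Pa.
ΔP = 0.0146 kPa.

ΔP ≈ 0.0146 kPa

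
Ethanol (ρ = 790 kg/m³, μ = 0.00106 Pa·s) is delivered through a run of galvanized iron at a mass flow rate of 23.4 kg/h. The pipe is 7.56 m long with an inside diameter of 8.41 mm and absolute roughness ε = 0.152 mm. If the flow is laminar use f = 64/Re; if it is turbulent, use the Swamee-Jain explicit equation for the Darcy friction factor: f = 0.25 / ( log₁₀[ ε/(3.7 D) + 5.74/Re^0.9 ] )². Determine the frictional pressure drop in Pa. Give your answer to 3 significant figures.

ṁ = 23.4 kg/h = 23.4/3600 = 0.0065 kg/s.
A = πD²/4 = π(0.00841)²/4 = 5.555e-05 m²; mean velocity V = ṁ/(ρA) = 0.0065/(790 · 5.555e-05) = 0.1481 m/s.
Reynolds number Re = ρVD/μ = 790 · 0.1481 · 0.00841 / 0.00106 = 928.4.
Re < 2300 → laminar flow, so f = 64/Re = 64/928.4 = 0.06894 (the turbulent correlation is not needed).
Darcy-Weisbach: ΔP = f(L/D)(ρV²/2) = 0.06894·(7.56/0.00841)·(790·0.1481²/2) = 0.06894·898.9·8.666 = 537 Pa.

ΔP ≈ 537 Pa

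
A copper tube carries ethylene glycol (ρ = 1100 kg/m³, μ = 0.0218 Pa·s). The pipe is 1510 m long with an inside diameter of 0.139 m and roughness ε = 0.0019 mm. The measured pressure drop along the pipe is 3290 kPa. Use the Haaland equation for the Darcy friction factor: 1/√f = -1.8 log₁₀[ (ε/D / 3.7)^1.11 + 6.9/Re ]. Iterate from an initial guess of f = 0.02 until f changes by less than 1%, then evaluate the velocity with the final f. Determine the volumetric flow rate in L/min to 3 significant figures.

Rearranging Darcy-Weisbach: V = √(2·ΔP·D/(f·L·ρ)). With ε/D = 1.9e-06/0.139 = 1.37e-05, iterate starting from f = 0.02:
  f = 0.02 → V = √(2·3.29e+06·0.139/(0.02·1510·1100)) = 5.247 m/s; Re = ρVD/μ = 3.68e+04; f → 0.02225
  f = 0.02225 → V = 4.975 m/s; Re = 3.49e+04; f → 0.02252
  f = 0.02252 → V = 4.945 m/s; Re = 3.468e+04; f → 0.02255
Converged (Δf/f < 1%). With the final f = 0.02255: V = √(2·3.29e+06·0.139/(0.02255·1510·1100)) = 4.941 m/s.
Q = V·A = 4.941·(π/4·0.139²) = 0.07498 m³/s = 4500 L/min.

Q ≈ 4500 L/min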